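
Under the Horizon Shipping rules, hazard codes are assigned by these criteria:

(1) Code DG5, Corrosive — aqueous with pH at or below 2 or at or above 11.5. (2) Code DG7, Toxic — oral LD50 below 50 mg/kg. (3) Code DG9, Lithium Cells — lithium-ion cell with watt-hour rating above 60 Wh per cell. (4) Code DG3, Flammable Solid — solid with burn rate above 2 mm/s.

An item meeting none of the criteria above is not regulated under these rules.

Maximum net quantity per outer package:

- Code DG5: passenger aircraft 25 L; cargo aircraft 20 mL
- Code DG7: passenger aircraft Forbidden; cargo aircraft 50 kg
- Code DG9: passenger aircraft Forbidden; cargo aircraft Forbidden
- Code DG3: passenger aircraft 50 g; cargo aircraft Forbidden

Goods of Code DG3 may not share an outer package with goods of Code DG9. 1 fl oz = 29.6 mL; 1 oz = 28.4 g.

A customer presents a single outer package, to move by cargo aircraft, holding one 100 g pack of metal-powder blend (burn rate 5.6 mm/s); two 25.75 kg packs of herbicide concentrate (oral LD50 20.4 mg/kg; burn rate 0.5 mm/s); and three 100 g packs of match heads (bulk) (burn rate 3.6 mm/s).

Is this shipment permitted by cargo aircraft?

Burn rate 5.6 mm/s meets the Code DG3 criterion (Flammable Solid), so the metal-powder blend is Code DG3.
Herbicide concentrate: oral LD50 20.4 mg/kg < 50 mg/kg → Code DG7 (Toxic).
With burn rate 3.6 mm/s (> 2 mm/s), the match heads (bulk) fall in Code DG3.
Code DG7 quantity: two 25.75 kg packs = 51.5 kg.
51.5 kg > 50 kg (cargo aircraft limit, Code DG7) — over the limit.
Code DG3 net quantity: 100 g + (three 100 g packs = 300 g) = 400 g.
Code DG3 is Forbidden by cargo aircraft.
The segregation rule (Code DG3 with Code DG9) does not apply to Code DG7 with Code DG3.

No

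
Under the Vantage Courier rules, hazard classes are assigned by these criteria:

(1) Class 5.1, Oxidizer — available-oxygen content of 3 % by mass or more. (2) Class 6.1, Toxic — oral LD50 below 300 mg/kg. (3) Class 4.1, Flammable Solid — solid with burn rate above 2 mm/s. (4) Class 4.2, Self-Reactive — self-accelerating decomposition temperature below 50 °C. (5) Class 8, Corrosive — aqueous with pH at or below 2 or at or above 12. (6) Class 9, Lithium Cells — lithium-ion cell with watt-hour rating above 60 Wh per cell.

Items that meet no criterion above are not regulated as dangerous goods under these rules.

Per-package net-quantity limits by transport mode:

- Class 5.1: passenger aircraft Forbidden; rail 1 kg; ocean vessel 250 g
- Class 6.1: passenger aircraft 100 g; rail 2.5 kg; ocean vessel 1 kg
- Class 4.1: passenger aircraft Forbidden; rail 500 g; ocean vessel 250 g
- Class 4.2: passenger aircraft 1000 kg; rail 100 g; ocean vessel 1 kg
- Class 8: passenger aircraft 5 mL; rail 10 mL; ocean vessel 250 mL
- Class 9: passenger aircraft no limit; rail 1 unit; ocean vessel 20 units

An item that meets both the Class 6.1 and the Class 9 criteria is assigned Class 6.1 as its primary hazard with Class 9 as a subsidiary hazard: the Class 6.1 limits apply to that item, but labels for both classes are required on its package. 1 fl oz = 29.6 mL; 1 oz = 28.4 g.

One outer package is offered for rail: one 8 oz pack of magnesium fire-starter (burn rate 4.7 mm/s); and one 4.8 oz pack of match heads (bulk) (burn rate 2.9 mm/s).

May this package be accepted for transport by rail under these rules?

With burn rate 4.7 mm/s (> 2 mm/s), the magnesium fire-starter falls in Class 4.1.
Burn rate 2.9 mm/s meets the Class 4.1 criterion (Flammable Solid), so the match heads (bulk) are Class 4.1.
Class 4.1 net quantity: (one 8 oz pack = 227.2 g) + (one 4.8 oz pack = 136.32 g) = 363.52 g.
363.52 g ≤ 500 g (rail limit, Class 4.1) — within limit.

Yes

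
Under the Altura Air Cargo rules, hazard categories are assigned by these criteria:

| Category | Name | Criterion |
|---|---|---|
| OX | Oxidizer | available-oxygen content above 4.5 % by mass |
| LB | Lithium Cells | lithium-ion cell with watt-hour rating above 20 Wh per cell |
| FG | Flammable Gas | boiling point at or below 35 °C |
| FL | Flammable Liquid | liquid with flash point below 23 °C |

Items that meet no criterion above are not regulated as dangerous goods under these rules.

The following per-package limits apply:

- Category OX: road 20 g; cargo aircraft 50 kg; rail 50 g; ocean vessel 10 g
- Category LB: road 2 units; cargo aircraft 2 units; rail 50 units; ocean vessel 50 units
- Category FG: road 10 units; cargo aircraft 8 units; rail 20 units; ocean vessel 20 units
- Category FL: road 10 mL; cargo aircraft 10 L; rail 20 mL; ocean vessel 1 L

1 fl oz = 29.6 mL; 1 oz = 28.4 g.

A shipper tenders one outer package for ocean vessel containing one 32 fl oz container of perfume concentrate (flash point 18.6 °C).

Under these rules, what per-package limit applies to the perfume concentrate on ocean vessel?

Flash point 18.6 °C meets the Category FL criterion (Flammable Liquid), so the perfume concentrate is Category FL.
The ocean vessel limit for Category FL is 1 L.

1 L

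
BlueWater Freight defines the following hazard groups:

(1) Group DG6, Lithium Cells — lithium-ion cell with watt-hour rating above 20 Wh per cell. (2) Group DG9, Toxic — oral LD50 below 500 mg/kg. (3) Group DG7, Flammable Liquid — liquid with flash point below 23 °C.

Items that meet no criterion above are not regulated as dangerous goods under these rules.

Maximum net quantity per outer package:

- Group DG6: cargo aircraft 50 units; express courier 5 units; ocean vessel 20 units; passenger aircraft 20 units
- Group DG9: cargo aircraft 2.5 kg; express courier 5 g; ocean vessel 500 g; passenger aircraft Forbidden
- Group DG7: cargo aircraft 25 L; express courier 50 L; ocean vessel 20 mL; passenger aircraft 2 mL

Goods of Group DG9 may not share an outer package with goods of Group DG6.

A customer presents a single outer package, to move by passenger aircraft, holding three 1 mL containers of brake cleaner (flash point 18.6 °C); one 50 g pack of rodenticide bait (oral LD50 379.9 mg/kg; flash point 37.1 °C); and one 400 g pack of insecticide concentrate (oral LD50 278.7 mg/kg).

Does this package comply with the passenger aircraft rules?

Flash point 18.6 °C meets the Group DG7 criterion (Flammable Liquid), so the brake cleaner is Group DG7.
Rodenticide bait: oral LD50 379.9 mg/kg < 500 mg/kg → Group DG9 (Toxic).
With oral LD50 278.7 mg/kg (< 500 mg/kg), the insecticide concentrate falls in Group DG9.
Group DG7 quantity: three 1 mL containers = 3 mL.
That exceeds the Group DG7 passenger aircraft limit of 2 mL.
Group DG9 net quantity: 50 g + 400 g = 450 g.
By passenger aircraft, Group DG9 is Forbidden regardless of quantity.
The segregation rule (Group DG9 with Group DG6) does not apply to Group DG7 with Group DG9.

No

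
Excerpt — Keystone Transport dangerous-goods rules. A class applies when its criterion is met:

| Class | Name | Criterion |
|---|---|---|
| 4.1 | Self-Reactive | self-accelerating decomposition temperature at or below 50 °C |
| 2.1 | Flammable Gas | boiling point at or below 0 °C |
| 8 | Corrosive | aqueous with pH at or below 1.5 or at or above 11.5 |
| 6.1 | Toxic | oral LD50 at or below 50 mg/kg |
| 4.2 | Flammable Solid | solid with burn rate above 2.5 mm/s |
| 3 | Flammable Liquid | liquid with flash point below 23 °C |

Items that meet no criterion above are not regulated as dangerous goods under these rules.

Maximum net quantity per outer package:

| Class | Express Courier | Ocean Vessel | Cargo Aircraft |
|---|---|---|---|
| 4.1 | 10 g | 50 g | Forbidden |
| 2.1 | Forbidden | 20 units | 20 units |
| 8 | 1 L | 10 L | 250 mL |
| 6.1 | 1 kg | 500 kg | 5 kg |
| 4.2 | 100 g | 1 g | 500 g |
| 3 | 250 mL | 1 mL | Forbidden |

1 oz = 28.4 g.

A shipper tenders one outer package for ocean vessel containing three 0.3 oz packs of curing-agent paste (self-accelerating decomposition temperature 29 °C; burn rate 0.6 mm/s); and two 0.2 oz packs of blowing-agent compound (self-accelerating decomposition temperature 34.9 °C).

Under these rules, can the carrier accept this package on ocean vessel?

Self-accelerating decomposition temperature 29 °C meets the Class 4.1 criterion (Self-Reactive), so the curing-agent paste is Class 4.1.
Self-accelerating decomposition temperature 34.9 °C meets the Class 4.1 criterion (Self-Reactive), so the blowing-agent compound is Class 4.1.
Total Class 4.1: (three 0.3 oz packs = 25.56 g) + (two 0.2 oz packs = 11.36 g) = 36.92 g.
That is within the Class 4.1 ocean vessel limit of 50 g.

Yes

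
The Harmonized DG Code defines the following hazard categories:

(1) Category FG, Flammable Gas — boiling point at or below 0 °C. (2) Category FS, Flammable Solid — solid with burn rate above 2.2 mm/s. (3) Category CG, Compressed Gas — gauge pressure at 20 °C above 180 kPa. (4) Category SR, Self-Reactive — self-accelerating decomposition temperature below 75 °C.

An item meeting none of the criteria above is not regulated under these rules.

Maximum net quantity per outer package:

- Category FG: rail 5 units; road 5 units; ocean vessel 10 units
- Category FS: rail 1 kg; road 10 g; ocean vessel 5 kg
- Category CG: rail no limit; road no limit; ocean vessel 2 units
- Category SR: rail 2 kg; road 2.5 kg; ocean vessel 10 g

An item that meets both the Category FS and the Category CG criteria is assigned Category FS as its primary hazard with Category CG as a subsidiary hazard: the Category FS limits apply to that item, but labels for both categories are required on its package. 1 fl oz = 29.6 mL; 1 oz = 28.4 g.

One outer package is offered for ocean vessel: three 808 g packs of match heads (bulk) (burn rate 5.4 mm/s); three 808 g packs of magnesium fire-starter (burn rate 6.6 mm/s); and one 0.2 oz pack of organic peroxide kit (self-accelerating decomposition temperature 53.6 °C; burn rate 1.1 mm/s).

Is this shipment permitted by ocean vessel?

Yes

With burn rate 5.4 mm/s (> 2.2 mm/s), the match heads (bulk) fall in Category FS.
The magnesium fire-starter has burn rate 6.6 mm/s, which is > 2.2 mm/s, so it is Category FS (Flammable Solid).
Self-accelerating decomposition temperature 53.6 °C meets the Category SR criterion (Self-Reactive), so the organic peroxide kit is Category SR.
Category SR quantity: one 0.2 oz pack = 5.68 g.
That is within the Category SR ocean vessel limit of 10 g.
Category FS net quantity: (three 808 g packs = 2.424 kg) + (three 808 g packs = 2.424 kg) = 4.848 kg.
That is within the Category FS ocean vessel limit of 5 kg.
Every hazard category is within its ocean vessel limit and no segregation rule is violated.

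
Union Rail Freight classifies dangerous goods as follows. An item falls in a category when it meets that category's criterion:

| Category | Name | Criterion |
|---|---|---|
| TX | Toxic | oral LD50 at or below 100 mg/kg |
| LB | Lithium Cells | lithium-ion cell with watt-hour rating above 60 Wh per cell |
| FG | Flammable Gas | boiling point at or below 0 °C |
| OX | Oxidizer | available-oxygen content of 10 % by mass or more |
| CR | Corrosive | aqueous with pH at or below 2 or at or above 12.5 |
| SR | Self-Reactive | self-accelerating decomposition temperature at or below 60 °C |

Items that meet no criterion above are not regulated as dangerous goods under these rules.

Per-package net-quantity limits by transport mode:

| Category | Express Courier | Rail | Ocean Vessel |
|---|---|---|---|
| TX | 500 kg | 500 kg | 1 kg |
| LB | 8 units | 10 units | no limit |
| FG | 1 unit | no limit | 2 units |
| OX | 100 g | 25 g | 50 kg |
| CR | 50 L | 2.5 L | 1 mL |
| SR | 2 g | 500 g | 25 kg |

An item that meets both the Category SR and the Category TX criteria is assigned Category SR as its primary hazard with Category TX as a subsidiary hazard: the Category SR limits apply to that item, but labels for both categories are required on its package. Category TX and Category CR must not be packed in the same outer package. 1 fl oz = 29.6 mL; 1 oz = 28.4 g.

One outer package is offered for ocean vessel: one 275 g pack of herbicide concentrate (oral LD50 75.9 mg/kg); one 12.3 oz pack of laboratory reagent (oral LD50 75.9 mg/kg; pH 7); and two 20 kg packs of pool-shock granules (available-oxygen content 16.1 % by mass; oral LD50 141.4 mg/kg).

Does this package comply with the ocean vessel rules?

The herbicide concentrate has oral LD50 75.9 mg/kg, which is ≤ 100 mg/kg, so it is Category TX (Toxic).
Laboratory reagent: oral LD50 75.9 mg/kg ≤ 100 mg/kg → Category TX (Toxic).
Pool-shock granules: available-oxygen content 16.1 % by mass ≥ 10 % by mass → Category OX (Oxidizer).
Total Category TX: 275 g + (one 12.3 oz pack = 349.32 g) = 624.32 g.
624.32 g ≤ 1 kg (ocean vessel limit, Category TX) — within limit.
Category OX quantity: two 20 kg packs = 40 kg.
40 kg ≤ 50 kg (ocean vessel limit, Category OX) — within limit.
The segregation rule (Category TX with Category CR) does not apply to Category TX with Category OX.
Every hazard category is within its ocean vessel limit and no segregation rule is violated.

Yes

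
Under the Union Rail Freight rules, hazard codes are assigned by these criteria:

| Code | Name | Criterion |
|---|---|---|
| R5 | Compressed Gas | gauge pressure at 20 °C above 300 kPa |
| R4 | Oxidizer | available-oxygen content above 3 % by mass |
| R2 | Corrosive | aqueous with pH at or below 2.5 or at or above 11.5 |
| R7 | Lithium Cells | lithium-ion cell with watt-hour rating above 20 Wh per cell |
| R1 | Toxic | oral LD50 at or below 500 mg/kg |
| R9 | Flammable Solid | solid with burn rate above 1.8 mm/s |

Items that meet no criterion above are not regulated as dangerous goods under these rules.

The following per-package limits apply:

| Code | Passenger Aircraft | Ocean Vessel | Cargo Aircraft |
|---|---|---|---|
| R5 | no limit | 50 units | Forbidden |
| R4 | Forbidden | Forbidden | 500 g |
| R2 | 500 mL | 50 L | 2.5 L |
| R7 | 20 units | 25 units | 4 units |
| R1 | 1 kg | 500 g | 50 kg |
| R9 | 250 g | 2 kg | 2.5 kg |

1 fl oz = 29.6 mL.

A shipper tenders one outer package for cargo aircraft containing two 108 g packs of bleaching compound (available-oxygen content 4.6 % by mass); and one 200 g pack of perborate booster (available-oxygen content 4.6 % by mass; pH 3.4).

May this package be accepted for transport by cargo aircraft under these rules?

Bleaching compound: available-oxygen content 4.6 % by mass > 3 % by mass → Code R4 (Oxidizer).
With available-oxygen content 4.6 % by mass (> 3 % by mass), the perborate booster falls in Code R4.
Code R4 net quantity: (two 108 g packs = 216 g) + 200 g = 416 g.
416 g ≤ 500 g (cargo aircraft limit, Code R4) — within limit.

Yes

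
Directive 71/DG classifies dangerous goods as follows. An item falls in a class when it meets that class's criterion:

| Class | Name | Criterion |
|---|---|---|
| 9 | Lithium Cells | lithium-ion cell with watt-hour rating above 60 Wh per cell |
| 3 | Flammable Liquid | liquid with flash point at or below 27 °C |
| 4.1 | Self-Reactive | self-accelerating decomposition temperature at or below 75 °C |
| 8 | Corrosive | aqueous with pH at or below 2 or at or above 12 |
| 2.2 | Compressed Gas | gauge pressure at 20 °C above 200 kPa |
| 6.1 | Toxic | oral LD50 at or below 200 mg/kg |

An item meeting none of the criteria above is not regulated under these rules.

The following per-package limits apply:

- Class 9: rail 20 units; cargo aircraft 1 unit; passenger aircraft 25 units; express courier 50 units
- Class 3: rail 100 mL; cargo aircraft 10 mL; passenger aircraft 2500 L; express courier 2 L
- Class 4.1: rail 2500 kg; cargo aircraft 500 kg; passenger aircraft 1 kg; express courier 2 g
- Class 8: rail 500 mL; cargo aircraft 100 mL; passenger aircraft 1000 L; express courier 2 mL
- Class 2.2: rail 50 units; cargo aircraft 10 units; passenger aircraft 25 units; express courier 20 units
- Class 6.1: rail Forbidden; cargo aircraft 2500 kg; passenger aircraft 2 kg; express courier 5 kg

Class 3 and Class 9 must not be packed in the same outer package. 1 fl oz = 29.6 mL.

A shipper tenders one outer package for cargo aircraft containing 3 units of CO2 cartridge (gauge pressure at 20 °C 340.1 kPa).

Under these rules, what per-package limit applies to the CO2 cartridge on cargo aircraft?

10 units

CO2 cartridge: gauge pressure at 20 °C 340.1 kPa > 200 kPa → Class 2.2 (Compressed Gas).
The cargo aircraft limit for Class 2.2 is 10 units.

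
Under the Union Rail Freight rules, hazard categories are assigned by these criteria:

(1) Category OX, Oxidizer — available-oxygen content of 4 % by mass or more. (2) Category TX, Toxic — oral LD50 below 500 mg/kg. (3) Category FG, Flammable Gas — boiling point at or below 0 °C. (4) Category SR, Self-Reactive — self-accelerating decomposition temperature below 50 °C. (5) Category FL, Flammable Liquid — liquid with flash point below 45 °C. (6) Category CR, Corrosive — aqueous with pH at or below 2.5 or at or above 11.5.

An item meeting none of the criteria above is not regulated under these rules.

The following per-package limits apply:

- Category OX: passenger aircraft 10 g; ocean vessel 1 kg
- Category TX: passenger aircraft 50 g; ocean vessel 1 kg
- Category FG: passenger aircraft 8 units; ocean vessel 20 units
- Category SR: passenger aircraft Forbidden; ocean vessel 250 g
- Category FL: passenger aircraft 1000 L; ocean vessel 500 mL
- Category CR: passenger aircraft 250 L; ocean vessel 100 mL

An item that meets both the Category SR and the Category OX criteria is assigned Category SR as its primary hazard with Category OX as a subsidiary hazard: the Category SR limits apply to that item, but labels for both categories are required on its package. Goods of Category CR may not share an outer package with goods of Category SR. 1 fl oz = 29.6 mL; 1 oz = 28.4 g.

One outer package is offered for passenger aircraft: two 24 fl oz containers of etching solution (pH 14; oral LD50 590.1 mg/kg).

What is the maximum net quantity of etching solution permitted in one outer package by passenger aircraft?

With pH 14 (≥ 11.5), the etching solution falls in Category CR.
The passenger aircraft limit for Category CR is 250 L.

250 L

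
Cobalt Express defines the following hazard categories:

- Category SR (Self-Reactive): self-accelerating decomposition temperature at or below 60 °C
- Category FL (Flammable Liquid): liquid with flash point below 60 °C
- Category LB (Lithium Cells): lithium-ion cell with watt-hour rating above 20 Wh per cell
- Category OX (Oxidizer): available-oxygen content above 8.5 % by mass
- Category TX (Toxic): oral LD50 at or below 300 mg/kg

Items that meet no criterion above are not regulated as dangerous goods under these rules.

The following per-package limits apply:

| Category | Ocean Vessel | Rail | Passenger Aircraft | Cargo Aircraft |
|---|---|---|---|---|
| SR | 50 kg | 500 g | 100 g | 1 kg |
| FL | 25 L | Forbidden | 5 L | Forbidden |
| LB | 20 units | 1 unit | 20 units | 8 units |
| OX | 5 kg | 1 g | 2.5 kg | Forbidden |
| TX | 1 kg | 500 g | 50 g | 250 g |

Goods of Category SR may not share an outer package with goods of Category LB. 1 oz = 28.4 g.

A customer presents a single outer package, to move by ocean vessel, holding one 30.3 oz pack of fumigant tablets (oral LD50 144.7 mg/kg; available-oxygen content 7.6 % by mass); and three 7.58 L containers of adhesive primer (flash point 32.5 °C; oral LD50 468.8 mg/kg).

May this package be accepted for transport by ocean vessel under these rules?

Yes

The fumigant tablets have oral LD50 144.7 mg/kg, which is ≤ 300 mg/kg, so they are Category TX (Toxic).
The adhesive primer has flash point 32.5 °C, which is < 60 °C, so it is Category FL (Flammable Liquid).
Category FL quantity: three 7.58 L containers = 22.74 L.
22.74 L ≤ 25 L (ocean vessel limit, Category FL) — within limit.
Category TX quantity: one 30.3 oz pack = 860.52 g.
860.52 g ≤ 1 kg (ocean vessel limit, Category TX) — within limit.
The segregation rule (Category SR with Category LB) does not apply to Category FL with Category TX.
Every hazard category is within its ocean vessel limit and no segregation rule is violated.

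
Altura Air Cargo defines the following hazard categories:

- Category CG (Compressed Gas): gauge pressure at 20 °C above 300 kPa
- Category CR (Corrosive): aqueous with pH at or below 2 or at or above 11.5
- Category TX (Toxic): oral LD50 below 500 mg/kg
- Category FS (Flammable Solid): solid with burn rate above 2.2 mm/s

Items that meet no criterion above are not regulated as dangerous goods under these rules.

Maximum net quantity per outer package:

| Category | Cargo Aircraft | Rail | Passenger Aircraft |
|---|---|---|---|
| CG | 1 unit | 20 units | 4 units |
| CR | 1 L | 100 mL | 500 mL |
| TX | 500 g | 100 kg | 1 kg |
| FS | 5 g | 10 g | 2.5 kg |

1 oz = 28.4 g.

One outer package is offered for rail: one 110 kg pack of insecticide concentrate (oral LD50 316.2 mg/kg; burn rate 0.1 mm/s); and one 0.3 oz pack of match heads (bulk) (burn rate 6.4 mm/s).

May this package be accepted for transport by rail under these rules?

No

With oral LD50 316.2 mg/kg (< 500 mg/kg), the insecticide concentrate falls in Category TX.
With burn rate 6.4 mm/s (> 2.2 mm/s), the match heads (bulk) fall in Category FS.
Category TX quantity: 110 kg.
110 kg exceeds the rail limit of 100 kg for Category TX.
Category FS quantity: one 0.3 oz pack = 8.52 g.
That is within the Category FS rail limit of 10 g.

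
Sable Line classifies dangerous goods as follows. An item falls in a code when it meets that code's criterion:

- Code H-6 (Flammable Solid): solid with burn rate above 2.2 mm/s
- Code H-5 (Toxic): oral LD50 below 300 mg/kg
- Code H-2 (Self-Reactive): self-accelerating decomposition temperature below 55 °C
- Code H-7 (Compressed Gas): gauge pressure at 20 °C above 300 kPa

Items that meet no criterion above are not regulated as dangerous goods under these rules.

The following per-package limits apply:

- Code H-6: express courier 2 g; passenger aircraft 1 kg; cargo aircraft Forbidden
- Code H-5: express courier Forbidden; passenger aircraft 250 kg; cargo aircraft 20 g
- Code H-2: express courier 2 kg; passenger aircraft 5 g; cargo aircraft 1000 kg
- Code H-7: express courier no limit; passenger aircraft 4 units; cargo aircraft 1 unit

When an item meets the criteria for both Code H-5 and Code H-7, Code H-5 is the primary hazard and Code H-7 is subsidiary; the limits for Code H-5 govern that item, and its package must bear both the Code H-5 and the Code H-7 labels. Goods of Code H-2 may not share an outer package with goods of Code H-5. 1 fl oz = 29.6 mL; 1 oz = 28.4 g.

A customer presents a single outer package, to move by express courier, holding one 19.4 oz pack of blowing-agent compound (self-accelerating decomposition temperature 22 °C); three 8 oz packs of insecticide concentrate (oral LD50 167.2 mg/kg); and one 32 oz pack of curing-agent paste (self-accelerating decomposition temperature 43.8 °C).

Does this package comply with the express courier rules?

No

With self-accelerating decomposition temperature 22 °C (< 55 °C), the blowing-agent compound falls in Code H-2.
Insecticide concentrate: oral LD50 167.2 mg/kg < 300 mg/kg → Code H-5 (Toxic).
Curing-agent paste: self-accelerating decomposition temperature 43.8 °C < 55 °C → Code H-2 (Self-Reactive).
Code H-2 net quantity: (one 19.4 oz pack = 550.96 g) + (one 32 oz pack = 908.8 g) = 1459.76 g.
That is within the Code H-2 express courier limit of 2 kg.
Code H-5 quantity: three 8 oz packs = 681.6 g.
Code H-5 is Forbidden by express courier.
Code H-2 and Code H-5 may not share an outer package.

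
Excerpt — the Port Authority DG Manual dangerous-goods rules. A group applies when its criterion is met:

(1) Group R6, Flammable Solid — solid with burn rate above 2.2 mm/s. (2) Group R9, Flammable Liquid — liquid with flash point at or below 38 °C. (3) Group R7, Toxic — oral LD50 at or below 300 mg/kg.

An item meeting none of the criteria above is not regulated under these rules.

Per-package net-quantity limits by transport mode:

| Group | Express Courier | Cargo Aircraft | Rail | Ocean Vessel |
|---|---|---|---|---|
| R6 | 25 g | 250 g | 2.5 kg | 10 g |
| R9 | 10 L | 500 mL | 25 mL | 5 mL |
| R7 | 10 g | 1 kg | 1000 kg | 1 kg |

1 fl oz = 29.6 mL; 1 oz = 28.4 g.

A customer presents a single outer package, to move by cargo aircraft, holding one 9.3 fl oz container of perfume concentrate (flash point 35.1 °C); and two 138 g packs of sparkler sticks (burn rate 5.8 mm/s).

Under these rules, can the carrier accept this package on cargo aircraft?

No

Flash point 35.1 °C meets the Group R9 criterion (Flammable Liquid), so the perfume concentrate is Group R9.
With burn rate 5.8 mm/s (> 2.2 mm/s), the sparkler sticks fall in Group R6.
Group R6 quantity: two 138 g packs = 276 g.
276 g exceeds the cargo aircraft limit of 250 g for Group R6.
Group R9 quantity: one 9.3 fl oz container = 275.28 mL.
275.28 mL ≤ 500 mL (cargo aircraft limit, Group R9) — within limit.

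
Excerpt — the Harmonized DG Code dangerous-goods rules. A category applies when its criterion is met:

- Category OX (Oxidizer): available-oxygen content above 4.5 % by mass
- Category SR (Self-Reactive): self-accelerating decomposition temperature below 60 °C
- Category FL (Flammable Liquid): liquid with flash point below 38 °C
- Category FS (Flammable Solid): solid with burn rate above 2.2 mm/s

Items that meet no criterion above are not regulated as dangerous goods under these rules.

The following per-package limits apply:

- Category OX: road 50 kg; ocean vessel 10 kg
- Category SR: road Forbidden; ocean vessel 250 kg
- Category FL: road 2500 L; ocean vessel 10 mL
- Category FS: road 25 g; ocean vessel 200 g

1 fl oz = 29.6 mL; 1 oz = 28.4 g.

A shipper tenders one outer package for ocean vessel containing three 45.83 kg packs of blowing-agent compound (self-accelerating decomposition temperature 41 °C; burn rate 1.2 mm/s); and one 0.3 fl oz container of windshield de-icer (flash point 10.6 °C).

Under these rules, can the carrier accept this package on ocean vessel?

Yes

The blowing-agent compound has self-accelerating decomposition temperature 41 °C, which is < 60 °C, so it is Category SR (Self-Reactive).
Flash point 10.6 °C meets the Category FL criterion (Flammable Liquid), so the windshield de-icer is Category FL.
Category FL quantity: one 0.3 fl oz container = 8.88 mL.
That is within the Category FL ocean vessel limit of 10 mL.
Category SR quantity: three 45.83 kg packs = 137.49 kg.
That is within the Category SR ocean vessel limit of 250 kg.
Every hazard category is within its ocean vessel limit and no segregation rule is violated.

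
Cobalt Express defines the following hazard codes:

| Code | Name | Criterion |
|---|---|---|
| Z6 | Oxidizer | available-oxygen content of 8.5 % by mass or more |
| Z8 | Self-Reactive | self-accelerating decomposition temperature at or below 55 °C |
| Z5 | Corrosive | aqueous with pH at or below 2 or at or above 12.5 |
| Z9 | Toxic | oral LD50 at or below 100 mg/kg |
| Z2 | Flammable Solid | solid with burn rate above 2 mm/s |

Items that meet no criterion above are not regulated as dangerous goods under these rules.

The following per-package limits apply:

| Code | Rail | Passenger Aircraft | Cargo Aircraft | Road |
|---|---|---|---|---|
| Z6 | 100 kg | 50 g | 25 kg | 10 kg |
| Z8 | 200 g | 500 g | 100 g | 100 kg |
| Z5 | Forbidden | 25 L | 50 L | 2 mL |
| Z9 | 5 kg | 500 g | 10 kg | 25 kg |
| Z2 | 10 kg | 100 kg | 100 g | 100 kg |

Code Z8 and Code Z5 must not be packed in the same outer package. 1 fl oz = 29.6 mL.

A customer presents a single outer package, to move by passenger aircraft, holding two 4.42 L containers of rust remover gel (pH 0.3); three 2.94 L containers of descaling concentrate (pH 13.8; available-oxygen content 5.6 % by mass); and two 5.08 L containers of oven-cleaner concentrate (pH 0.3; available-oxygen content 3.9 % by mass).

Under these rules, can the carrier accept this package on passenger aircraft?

No

The rust remover gel has pH 0.3, which is ≤ 2, so it is Code Z5 (Corrosive).
pH 13.8 meets the Code Z5 criterion (Corrosive), so the descaling concentrate is Code Z5.
The oven-cleaner concentrate has pH 0.3, which is ≤ 2, so it is Code Z5 (Corrosive).
Total Code Z5: (two 4.42 L containers = 8.84 L) + (three 2.94 L containers = 8.82 L) + (two 5.08 L containers = 10.16 L) = 27.82 L.
27.82 L > 25 L (passenger aircraft limit, Code Z5) — over the limit.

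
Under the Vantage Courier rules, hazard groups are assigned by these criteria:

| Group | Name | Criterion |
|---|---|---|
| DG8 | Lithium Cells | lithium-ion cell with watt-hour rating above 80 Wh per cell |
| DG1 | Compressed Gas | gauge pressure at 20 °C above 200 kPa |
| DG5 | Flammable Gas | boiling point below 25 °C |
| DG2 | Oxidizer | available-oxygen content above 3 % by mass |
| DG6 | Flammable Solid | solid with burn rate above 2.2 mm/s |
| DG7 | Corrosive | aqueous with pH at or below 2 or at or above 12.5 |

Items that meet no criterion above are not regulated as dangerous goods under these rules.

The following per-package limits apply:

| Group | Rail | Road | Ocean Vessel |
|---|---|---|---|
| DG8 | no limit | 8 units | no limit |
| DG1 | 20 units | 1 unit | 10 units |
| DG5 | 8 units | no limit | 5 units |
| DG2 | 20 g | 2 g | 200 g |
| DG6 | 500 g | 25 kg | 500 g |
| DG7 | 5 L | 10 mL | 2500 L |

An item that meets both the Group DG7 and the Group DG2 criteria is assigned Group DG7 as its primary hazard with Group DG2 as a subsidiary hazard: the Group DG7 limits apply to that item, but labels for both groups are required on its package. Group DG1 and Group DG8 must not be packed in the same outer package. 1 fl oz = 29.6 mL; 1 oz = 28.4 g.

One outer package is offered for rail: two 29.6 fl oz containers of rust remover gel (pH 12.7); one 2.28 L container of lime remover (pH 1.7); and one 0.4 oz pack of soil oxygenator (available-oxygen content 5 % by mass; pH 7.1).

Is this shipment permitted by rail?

pH 12.7 meets the Group DG7 criterion (Corrosive), so the rust remover gel is Group DG7.
Lime remover: pH 1.7 ≤ 2 → Group DG7 (Corrosive).
Soil oxygenator: available-oxygen content 5 % by mass > 3 % by mass → Group DG2 (Oxidizer).
Total Group DG7: (two 29.6 fl oz containers = 1752.32 mL) + 2.28 L = 4032.32 mL.
That is within the Group DG7 rail limit of 5 L.
Group DG2 quantity: one 0.4 oz pack = 11.36 g.
That is within the Group DG2 rail limit of 20 g.
The segregation rule (Group DG1 with Group DG8) does not apply to Group DG7 with Group DG2.
Every hazard group is within its rail limit and no segregation rule is violated.

Yes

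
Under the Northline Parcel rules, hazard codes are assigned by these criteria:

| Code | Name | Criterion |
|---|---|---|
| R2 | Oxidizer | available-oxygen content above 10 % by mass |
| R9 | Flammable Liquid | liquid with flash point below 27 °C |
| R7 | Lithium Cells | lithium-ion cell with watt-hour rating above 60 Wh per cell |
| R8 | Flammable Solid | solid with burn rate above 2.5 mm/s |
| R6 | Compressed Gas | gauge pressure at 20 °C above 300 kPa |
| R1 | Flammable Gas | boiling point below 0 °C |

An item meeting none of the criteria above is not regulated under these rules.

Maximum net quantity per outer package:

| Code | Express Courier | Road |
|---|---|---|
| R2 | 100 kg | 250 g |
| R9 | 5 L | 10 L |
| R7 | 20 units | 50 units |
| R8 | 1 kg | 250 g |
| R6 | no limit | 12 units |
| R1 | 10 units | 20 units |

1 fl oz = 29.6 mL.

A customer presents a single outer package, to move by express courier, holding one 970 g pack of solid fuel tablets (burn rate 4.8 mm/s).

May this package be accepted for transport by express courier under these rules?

Solid fuel tablets: burn rate 4.8 mm/s > 2.5 mm/s → Code R8 (Flammable Solid).
Code R8 quantity: 970 g.
970 g ≤ 1 kg (express courier limit, Code R8) — within limit.

Yes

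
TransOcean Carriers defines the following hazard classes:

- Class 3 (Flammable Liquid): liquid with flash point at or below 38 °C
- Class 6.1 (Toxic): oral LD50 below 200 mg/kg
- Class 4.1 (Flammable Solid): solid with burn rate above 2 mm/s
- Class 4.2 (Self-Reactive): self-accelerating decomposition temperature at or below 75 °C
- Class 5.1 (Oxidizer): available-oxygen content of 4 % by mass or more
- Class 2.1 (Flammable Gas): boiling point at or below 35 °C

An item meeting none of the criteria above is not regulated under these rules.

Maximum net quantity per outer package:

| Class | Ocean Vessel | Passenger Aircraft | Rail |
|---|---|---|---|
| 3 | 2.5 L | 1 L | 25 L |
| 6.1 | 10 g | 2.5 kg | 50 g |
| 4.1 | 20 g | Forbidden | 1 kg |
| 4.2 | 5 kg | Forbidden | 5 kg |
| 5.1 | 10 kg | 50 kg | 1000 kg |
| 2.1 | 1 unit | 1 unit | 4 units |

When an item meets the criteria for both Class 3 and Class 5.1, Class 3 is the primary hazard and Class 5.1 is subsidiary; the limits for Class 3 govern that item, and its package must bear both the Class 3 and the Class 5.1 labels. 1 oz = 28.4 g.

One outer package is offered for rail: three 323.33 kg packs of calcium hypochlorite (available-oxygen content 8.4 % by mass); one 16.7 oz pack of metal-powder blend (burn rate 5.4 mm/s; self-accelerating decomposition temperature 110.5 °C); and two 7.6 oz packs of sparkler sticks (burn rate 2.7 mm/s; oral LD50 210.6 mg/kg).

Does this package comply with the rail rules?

Yes

The calcium hypochlorite has available-oxygen content 8.4 % by mass, which is ≥ 4 % by mass, so it is Class 5.1 (Oxidizer).
Metal-powder blend: burn rate 5.4 mm/s > 2 mm/s → Class 4.1 (Flammable Solid).
With burn rate 2.7 mm/s (> 2 mm/s), the sparkler sticks fall in Class 4.1.
Class 4.1 net quantity: (one 16.7 oz pack = 474.28 g) + (two 7.6 oz packs = 431.68 g) = 905.96 g.
905.96 g ≤ 1 kg (rail limit, Class 4.1) — within limit.
Class 5.1 quantity: three 323.33 kg packs = 969.99 kg.
That is within the Class 5.1 rail limit of 1000 kg.
Every hazard class is within its rail limit and no segregation rule is violated.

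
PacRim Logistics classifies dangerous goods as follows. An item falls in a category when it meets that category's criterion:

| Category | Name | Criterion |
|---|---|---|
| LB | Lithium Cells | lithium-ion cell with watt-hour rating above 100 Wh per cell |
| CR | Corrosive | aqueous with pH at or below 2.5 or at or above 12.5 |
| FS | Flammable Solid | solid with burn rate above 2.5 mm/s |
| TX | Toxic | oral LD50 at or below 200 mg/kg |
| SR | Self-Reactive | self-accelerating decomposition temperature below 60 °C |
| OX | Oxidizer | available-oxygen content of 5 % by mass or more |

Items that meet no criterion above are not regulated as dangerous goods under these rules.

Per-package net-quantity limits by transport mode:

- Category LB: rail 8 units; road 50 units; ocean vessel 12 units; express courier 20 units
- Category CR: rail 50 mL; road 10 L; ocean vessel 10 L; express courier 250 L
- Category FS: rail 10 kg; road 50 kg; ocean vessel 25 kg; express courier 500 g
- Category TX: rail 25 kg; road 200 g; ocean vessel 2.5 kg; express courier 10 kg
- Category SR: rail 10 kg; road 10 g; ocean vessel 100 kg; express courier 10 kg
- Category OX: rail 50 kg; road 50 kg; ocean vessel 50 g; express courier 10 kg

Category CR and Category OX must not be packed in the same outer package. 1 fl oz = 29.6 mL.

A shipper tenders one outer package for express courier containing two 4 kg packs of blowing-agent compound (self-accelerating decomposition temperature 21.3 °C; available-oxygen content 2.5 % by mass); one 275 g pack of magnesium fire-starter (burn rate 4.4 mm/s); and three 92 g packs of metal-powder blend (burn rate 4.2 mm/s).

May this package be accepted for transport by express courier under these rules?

No

With self-accelerating decomposition temperature 21.3 °C (< 60 °C), the blowing-agent compound falls in Category SR.
Magnesium fire-starter: burn rate 4.4 mm/s > 2.5 mm/s → Category FS (Flammable Solid).
The metal-powder blend has burn rate 4.2 mm/s, which is > 2.5 mm/s, so it is Category FS (Flammable Solid).
Category FS net quantity: 275 g + (three 92 g packs = 276 g) = 551 g.
That exceeds the Category FS express courier limit of 500 g.
Category SR quantity: two 4 kg packs = 8 kg.
That is within the Category SR express courier limit of 10 kg.
The segregation rule (Category CR with Category OX) does not apply to Category FS with Category SR.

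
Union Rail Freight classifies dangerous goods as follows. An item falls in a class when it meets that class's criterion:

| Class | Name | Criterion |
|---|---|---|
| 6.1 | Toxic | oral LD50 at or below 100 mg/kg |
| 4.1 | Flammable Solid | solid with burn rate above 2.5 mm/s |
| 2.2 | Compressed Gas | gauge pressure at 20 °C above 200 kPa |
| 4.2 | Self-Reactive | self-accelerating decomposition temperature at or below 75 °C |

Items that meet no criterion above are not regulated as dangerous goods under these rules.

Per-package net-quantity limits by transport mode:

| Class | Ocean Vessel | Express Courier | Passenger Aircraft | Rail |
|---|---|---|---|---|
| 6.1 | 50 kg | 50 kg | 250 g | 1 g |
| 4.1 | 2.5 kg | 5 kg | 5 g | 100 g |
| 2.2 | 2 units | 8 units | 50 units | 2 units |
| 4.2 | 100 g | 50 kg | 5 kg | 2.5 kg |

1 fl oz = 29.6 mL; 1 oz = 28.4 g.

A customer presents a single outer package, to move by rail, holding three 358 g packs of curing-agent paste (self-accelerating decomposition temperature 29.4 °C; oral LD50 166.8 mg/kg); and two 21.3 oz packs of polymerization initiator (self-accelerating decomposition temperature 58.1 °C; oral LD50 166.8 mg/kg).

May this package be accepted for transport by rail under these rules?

Yes

Curing-agent paste: self-accelerating decomposition temperature 29.4 °C ≤ 75 °C → Class 4.2 (Self-Reactive).
The polymerization initiator has self-accelerating decomposition temperature 58.1 °C, which is ≤ 75 °C, so it is Class 4.2 (Self-Reactive).
Total Class 4.2: (three 358 g packs = 1.074 kg) + (two 21.3 oz packs = 1209.84 g) = 2283.84 g.
2283.84 g is within the rail limit of 2.5 kg for Class 4.2.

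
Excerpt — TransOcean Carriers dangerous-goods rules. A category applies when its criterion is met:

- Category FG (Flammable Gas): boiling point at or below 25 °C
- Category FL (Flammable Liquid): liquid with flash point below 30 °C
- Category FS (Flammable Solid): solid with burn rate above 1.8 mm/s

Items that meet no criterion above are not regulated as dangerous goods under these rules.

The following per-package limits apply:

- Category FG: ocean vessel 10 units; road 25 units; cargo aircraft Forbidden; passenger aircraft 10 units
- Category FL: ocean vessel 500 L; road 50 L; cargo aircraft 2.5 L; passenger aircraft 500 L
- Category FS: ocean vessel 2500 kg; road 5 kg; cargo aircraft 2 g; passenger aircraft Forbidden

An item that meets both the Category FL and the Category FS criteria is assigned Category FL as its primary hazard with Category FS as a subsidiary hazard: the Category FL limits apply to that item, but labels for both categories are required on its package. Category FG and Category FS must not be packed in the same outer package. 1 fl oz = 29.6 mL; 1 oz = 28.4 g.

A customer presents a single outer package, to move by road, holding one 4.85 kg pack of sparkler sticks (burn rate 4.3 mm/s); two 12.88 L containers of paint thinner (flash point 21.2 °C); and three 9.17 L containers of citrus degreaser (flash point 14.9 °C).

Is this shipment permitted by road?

No

Burn rate 4.3 mm/s meets the Category FS criterion (Flammable Solid), so the sparkler sticks are Category FS.
With flash point 21.2 °C (< 30 °C), the paint thinner falls in Category FL.
With flash point 14.9 °C (< 30 °C), the citrus degreaser falls in Category FL.
Total Category FL: (two 12.88 L containers = 25.76 L) + (three 9.17 L containers = 27.51 L) = 53.27 L.
53.27 L exceeds the road limit of 50 L for Category FL.
Category FS quantity: 4.85 kg.
4.85 kg is within the road limit of 5 kg for Category FS.
The segregation rule (Category FG with Category FS) does not apply to Category FL with Category FS.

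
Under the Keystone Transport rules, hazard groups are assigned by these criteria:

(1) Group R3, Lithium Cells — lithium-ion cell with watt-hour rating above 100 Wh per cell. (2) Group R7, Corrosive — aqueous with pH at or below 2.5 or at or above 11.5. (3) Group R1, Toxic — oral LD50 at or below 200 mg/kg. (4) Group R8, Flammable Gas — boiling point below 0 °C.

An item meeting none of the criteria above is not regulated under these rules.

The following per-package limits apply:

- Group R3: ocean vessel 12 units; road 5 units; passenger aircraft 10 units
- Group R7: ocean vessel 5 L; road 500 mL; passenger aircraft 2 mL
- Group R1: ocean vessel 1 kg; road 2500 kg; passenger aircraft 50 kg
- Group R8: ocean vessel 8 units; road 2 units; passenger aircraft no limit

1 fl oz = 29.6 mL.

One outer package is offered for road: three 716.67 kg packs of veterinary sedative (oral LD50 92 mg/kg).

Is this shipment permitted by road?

Yes

The veterinary sedative has oral LD50 92 mg/kg, which is ≤ 200 mg/kg, so it is Group R1 (Toxic).
Group R1 quantity: three 716.67 kg packs = 2150.01 kg.
That is within the Group R1 road limit of 2500 kg.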